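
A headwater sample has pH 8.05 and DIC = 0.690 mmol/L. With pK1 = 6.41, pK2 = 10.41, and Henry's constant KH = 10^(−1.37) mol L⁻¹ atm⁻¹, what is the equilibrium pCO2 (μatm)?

pCO2 = 361 μatm

α₀ = 1 / (1 + K1/[H⁺] + K1K2/[H⁺]²) = 1 / (1 + 10^+1.64 + 10^-0.72)
   = 1 / (1 + 43.652 + 0.19055) = 1/44.842 = 0.02230
[CO2*] = α₀ × DIC = 0.02230 × 0.690 = 0.01539 mmol/L = 15.39 μmol/L
pCO2 = [CO2*]/KH = 1.539×10^-5 / 4.266×10^-2 = 361 μatm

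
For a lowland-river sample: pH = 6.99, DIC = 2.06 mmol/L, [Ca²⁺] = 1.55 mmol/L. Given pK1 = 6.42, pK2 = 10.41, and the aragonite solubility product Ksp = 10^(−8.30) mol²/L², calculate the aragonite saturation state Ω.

α₂ = 1 / (1 + [H⁺]/K2 + [H⁺]²/(K1K2)) = 1 / (1 + 10^+3.42 + 10^+2.85)
   = 1 / (1 + 2630.3 + 707.95) = 1/3339.2 = 0.0002995
[CO3²⁻] = α₂ × DIC = 0.0002995 × 2.06 = 0.0006169 mmol/L = 0.6169 μmol/L
Ksp = 10^(−8.30) = 5.012×10^-9
Ω = [Ca²⁺][CO3²⁻]/Ksp = (1.55×10^-3)(6.169×10^-7) / 5.012×10^-9 = 0.191

Ω = 0.191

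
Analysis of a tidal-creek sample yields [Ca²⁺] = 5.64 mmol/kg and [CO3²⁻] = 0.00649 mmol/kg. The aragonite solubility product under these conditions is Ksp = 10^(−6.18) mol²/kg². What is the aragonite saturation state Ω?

Ω = 0.0554

Ksp = 10^(−6.18) = 6.607×10^-7
Ω = [Ca²⁺][CO3²⁻]/Ksp = (5.64×10^-3)(0.00649×10^-3) / 6.607×10^-7 = 0.0554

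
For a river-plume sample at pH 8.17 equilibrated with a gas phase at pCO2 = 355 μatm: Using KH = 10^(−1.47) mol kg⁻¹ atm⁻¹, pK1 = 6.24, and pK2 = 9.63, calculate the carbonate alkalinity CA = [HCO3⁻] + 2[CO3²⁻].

CA = 1.09 mmol/kg

[CO2*] = KH · pCO2 = 10^(−1.47) × 355×10^-6 = 1.203×10^-5 mol/kg
α₀ = 1/(1 + K1/[H⁺] + K1K2/[H⁺]²) = 1/(1 + 10^+1.93 + 10^+0.47) = 0.01123
DIC = [CO2*]/α₀ = 1.203×10^-5 / 0.01123 = 1.071 mmol/kg
CA = (α₁ + 2α₂)·DIC = (0.9556 + 2×0.03314) × 1.071 = 1.09 mmol/kg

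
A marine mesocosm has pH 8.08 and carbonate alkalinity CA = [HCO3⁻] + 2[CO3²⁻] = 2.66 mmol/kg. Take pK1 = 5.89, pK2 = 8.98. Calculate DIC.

CA = [HCO3⁻] + 2[CO3²⁻] = (α₁ + 2α₂)·DIC
At pH 8.08: [H⁺]/K1 = 10^-2.19 = 0.0064565, K2/[H⁺] = 10^-0.90 = 0.12589
α₁ = 1/(1 + 0.0064565 + 0.12589) = 1/1.1323 = 0.8831; α₂ = α₁·K2/[H⁺] = 0.1112
α₁ + 2α₂ = 1.1055
DIC = CA / (α₁ + 2α₂) = 2.66 / 1.1055 = 2.41 mmol/kg

DIC = 2.41 mmol/kg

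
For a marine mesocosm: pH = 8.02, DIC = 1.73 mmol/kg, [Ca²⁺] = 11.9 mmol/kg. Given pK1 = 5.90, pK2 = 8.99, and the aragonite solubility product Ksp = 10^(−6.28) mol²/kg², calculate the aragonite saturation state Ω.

Ω = 3.77

α₂ = 1 / (1 + [H⁺]/K2 + [H⁺]²/(K1K2)) = 1 / (1 + 10^+0.97 + 10^-1.15)
   = 1 / (1 + 9.3325 + 0.070795) = 1/10.403 = 0.09612
[CO3²⁻] = α₂ × DIC = 0.09612 × 1.73 = 0.1663 mmol/kg
Ksp = 10^(−6.28) = 5.248×10^-7
Ω = [Ca²⁺][CO3²⁻]/Ksp = (11.9×10^-3)(1.663×10^-4) / 5.248×10^-7 = 3.77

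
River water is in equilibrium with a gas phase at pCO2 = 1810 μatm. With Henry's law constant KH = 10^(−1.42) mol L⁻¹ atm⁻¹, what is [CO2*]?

[CO2*] = 68.8 μmol/L

KH = 10^(−1.42) = 3.802×10^-2 mol L⁻¹ atm⁻¹
[CO2*] = KH · pCO2 = 3.802×10^-2 × 1810×10^-6 atm = 6.88×10^-5 mol/L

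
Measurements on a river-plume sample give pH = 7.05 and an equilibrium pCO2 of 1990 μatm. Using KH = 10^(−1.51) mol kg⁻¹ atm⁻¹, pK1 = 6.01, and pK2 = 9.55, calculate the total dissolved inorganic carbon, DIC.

[CO2*] = KH · pCO2 = 10^(−1.51) × 1990×10^-6 = 6.150×10^-5 mol/kg
α₀ = 1/(1 + K1/[H⁺] + K1K2/[H⁺]²) = 1/(1 + 10^+1.04 + 10^-1.46) = 0.08334
DIC = [CO2*]/α₀ = 6.150×10^-5 / 0.08334 = 0.738 mmol/kg

DIC = 0.738 mmol/kg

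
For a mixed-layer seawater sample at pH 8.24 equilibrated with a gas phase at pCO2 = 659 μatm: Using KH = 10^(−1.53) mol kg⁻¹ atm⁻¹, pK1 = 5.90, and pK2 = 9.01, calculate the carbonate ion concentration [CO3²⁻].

[CO3²⁻] = 0.723 mmol/kg

[CO2*] = KH · pCO2 = 10^(−1.53) × 659×10^-6 = 1.945×10^-5 mol/kg
α₀ = 1/(1 + K1/[H⁺] + K1K2/[H⁺]²) = 1/(1 + 10^+2.34 + 10^+1.57) = 0.003892
DIC = [CO2*]/α₀ = 1.945×10^-5 / 0.003892 = 4.997 mmol/kg
[CO3²⁻] = α₂·DIC; α₂ = 0.1446, so [CO3²⁻] = 0.1446 × 4.997 = 0.723 mmol/kg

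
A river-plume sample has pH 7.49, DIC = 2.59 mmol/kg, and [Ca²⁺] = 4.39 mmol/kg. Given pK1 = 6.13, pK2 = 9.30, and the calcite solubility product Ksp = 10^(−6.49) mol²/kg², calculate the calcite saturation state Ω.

Ω = 0.514

α₂ = 1 / (1 + [H⁺]/K2 + [H⁺]²/(K1K2)) = 1 / (1 + 10^+1.81 + 10^+0.45)
   = 1 / (1 + 64.565 + 2.8184) = 1/68.384 = 0.01462
[CO3²⁻] = α₂ × DIC = 0.01462 × 2.59 = 0.03787 mmol/kg
Ksp = 10^(−6.49) = 3.236×10^-7
Ω = [Ca²⁺][CO3²⁻]/Ksp = (4.39×10^-3)(3.787×10^-5) / 3.236×10^-7 = 0.514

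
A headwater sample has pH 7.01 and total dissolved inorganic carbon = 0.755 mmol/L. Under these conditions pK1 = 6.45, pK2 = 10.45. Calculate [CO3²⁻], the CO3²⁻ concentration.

α₂ = 1 / (1 + [H⁺]/K2 + [H⁺]²/(K1K2)) = 1 / (1 + 10^+3.44 + 10^+2.88)
   = 1 / (1 + 2754.2 + 758.58) = 1/3513.8 = 0.0002846
[CO3²⁻] = α₂ × DIC = 0.0002846 × 0.755 = 0.000215 mmol/L = 0.215 μmol/L

[CO3²⁻] = 0.215 μmol/L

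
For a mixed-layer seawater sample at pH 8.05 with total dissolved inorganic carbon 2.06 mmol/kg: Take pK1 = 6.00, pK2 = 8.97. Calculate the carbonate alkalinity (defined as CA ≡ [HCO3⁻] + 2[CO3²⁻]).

CA = [HCO3⁻] + 2[CO3²⁻] = (α₁ + 2α₂)·DIC
At pH 8.05: [H⁺]/K1 = 10^-2.05 = 0.0089125, K2/[H⁺] = 10^-0.92 = 0.12023
α₁ = 1/(1 + 0.0089125 + 0.12023) = 1/1.1291 = 0.8856; α₂ = α₁·K2/[H⁺] = 0.1065
α₁ + 2α₂ = 1.0986
CA = 1.0986 × 2.06 = 2.26 mmol/kg

CA = 2.26 mmol/kg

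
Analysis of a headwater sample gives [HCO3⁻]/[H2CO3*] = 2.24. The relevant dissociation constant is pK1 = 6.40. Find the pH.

From K1 = [H⁺][HCO3⁻]/[H2CO3*]:  pH = pK1 + log₁₀([HCO3⁻]/[H2CO3*])
log₁₀(2.24) = +0.350
pH = 6.40 + (+0.350) = 6.75

pH = 6.75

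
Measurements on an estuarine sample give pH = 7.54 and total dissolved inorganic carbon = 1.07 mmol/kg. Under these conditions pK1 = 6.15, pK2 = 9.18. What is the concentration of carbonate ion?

α₂ = 1 / (1 + [H⁺]/K2 + [H⁺]²/(K1K2)) = 1 / (1 + 10^+1.64 + 10^+0.25)
   = 1 / (1 + 43.652 + 1.7783) = 1/46.430 = 0.02154
[CO3²⁻] = α₂ × DIC = 0.02154 × 1.07 = 0.0230 mmol/kg

[CO3²⁻] = 0.0230 mmol/kg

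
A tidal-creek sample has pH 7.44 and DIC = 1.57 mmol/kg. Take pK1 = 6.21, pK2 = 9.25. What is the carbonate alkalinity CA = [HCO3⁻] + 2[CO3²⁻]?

CA = [HCO3⁻] + 2[CO3²⁻] = (α₁ + 2α₂)·DIC
At pH 7.44: [H⁺]/K1 = 10^-1.23 = 0.058884, K2/[H⁺] = 10^-1.81 = 0.015488
α₁ = 1/(1 + 0.058884 + 0.015488) = 1/1.0744 = 0.9308; α₂ = α₁·K2/[H⁺] = 0.01442
α₁ + 2α₂ = 0.9596
CA = 0.9596 × 1.57 = 1.51 mmol/kg

CA = 1.51 mmol/kg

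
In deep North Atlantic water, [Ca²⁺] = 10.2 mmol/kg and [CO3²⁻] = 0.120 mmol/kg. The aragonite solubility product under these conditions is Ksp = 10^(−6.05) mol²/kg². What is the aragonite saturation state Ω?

Ω = 1.37

Ksp = 10^(−6.05) = 8.913×10^-7
Ω = [Ca²⁺][CO3²⁻]/Ksp = (10.2×10^-3)(0.120×10^-3) / 8.913×10^-7 = 1.37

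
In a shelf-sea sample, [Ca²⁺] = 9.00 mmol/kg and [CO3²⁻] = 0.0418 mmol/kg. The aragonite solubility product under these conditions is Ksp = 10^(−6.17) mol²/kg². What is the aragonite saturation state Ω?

Ω = 0.556

Ksp = 10^(−6.17) = 6.761×10^-7
Ω = [Ca²⁺][CO3²⁻]/Ksp = (9.00×10^-3)(0.0418×10^-3) / 6.761×10^-7 = 0.556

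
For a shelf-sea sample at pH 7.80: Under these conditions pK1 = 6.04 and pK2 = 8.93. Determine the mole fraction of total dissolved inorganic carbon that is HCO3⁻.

α₁ = 1 / (1 + [H⁺]/K1 + K2/[H⁺]) = 1 / (1 + 10^-1.76 + 10^-1.13)
   = 1 / (1 + 0.017378 + 0.074131) = 1/1.0915 = 0.9162

α₁ = 0.916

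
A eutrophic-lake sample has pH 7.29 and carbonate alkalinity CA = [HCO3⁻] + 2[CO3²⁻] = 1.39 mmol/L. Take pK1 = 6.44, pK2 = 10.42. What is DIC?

CA = [HCO3⁻] + 2[CO3²⁻] = (α₁ + 2α₂)·DIC
At pH 7.29: [H⁺]/K1 = 10^-0.85 = 0.14125, K2/[H⁺] = 10^-3.13 = 0.00074131
α₁ = 1/(1 + 0.14125 + 0.00074131) = 1/1.1420 = 0.8757; α₂ = α₁·K2/[H⁺] = 0.0006491
α₁ + 2α₂ = 0.8770
DIC = CA / (α₁ + 2α₂) = 1.39 / 0.8770 = 1.59 mmol/L

DIC = 1.59 mmol/L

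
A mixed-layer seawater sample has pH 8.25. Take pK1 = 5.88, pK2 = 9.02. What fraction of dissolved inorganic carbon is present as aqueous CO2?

α₀ = 1 / (1 + K1/[H⁺] + K1K2/[H⁺]²) = 1 / (1 + 10^+2.37 + 10^+1.60)
   = 1 / (1 + 234.42 + 39.811) = 1/275.23 = 0.003633

α₀ = 0.00363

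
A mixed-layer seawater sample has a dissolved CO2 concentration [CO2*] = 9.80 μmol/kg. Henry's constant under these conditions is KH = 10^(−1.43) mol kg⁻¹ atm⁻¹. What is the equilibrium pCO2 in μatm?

KH = 10^(−1.43) = 3.715×10^-2 mol kg⁻¹ atm⁻¹
pCO2 = [CO2*]/KH = 9.80×10^-6 / 3.715×10^-2 = 2.64×10^-4 atm = 264 μatm

pCO2 = 264 μatm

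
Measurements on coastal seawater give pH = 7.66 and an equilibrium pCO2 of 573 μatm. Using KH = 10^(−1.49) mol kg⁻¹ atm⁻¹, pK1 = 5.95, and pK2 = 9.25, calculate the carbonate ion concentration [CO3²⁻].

[CO2*] = KH · pCO2 = 10^(−1.49) × 573×10^-6 = 1.854×10^-5 mol/kg
α₀ = 1/(1 + K1/[H⁺] + K1K2/[H⁺]²) = 1/(1 + 10^+1.71 + 10^+0.12) = 0.01866
DIC = [CO2*]/α₀ = 1.854×10^-5 / 0.01866 = 0.9939 mmol/kg
[CO3²⁻] = α₂·DIC; α₂ = 0.02459, so [CO3²⁻] = 0.02459 × 0.9939 = 0.0244 mmol/kg

[CO3²⁻] = 0.0244 mmol/kg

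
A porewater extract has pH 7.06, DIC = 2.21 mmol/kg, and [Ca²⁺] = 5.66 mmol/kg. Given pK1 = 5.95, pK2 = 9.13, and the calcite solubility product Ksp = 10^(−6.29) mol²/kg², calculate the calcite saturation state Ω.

α₂ = 1 / (1 + [H⁺]/K2 + [H⁺]²/(K1K2)) = 1 / (1 + 10^+2.07 + 10^+0.96)
   = 1 / (1 + 117.49 + 9.1201) = 1/127.61 = 0.007836
[CO3²⁻] = α₂ × DIC = 0.007836 × 2.21 = 0.01732 mmol/kg = 17.32 μmol/kg
Ksp = 10^(−6.29) = 5.129×10^-7
Ω = [Ca²⁺][CO3²⁻]/Ksp = (5.66×10^-3)(1.732×10^-5) / 5.129×10^-7 = 0.191

Ω = 0.191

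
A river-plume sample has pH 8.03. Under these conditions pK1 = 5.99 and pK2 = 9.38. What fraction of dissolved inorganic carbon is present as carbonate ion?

α₂ = 1 / (1 + [H⁺]/K2 + [H⁺]²/(K1K2)) = 1 / (1 + 10^+1.35 + 10^-0.69)
   = 1 / (1 + 22.387 + 0.20417) = 1/23.591 = 0.04239

α₂ = 0.0424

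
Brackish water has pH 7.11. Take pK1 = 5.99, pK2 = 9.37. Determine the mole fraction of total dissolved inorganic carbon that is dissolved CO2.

α₀ = 0.0702

α₀ = 1 / (1 + K1/[H⁺] + K1K2/[H⁺]²) = 1 / (1 + 10^+1.12 + 10^-1.14)
   = 1 / (1 + 13.183 + 0.072444) = 1/14.255 = 0.07015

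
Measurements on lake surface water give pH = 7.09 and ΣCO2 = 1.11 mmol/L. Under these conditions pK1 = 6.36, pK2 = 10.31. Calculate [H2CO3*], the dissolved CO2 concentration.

[CO2*] = 0.174 mmol/L

α₀ = 1 / (1 + K1/[H⁺] + K1K2/[H⁺]²) = 1 / (1 + 10^+0.73 + 10^-2.49)
   = 1 / (1 + 5.3703 + 0.0032359) = 1/6.3736 = 0.1569
[CO2*] = α₀ × DIC = 0.1569 × 1.11 = 0.174 mmol/L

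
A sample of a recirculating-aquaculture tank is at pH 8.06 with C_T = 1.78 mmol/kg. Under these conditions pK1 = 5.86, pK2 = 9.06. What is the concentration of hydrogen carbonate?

α₁ = 1 / (1 + [H⁺]/K1 + K2/[H⁺]) = 1 / (1 + 10^-2.20 + 10^-1.00)
   = 1 / (1 + 0.0063096 + 0.10000) = 1/1.1063 = 0.9039
[HCO3⁻] = α₁ × DIC = 0.9039 × 1.78 = 1.61 mmol/kg

[HCO3⁻] = 1.61 mmol/kg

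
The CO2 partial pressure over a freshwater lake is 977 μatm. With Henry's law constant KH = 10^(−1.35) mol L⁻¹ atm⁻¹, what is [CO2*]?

[CO2*] = 43.6 μmol/L

KH = 10^(−1.35) = 4.467×10^-2 mol L⁻¹ atm⁻¹
[CO2*] = KH · pCO2 = 4.467×10^-2 × 977×10^-6 atm = 4.36×10^-5 mol/L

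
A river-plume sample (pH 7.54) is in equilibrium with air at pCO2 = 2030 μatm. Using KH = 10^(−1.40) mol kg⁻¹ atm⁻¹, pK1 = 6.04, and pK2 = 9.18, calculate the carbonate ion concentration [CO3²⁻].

[CO3²⁻] = 0.0585 mmol/kg

[CO2*] = KH · pCO2 = 10^(−1.40) × 2030×10^-6 = 8.082×10^-5 mol/kg
α₀ = 1/(1 + K1/[H⁺] + K1K2/[H⁺]²) = 1/(1 + 10^+1.50 + 10^-0.14) = 0.02999
DIC = [CO2*]/α₀ = 8.082×10^-5 / 0.02999 = 2.695 mmol/kg
[CO3²⁻] = α₂·DIC; α₂ = 0.02172, so [CO3²⁻] = 0.02172 × 2.695 = 0.0585 mmol/kg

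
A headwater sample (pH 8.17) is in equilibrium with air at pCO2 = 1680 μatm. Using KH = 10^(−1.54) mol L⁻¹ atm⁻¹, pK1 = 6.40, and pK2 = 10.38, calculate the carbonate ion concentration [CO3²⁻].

[CO3²⁻] = 17.6 μmol/L

[CO2*] = KH · pCO2 = 10^(−1.54) × 1680×10^-6 = 4.845×10^-5 mol/L
α₀ = 1/(1 + K1/[H⁺] + K1K2/[H⁺]²) = 1/(1 + 10^+1.77 + 10^-0.44) = 0.01660
DIC = [CO2*]/α₀ = 4.845×10^-5 / 0.01660 = 2.919 mmol/L
[CO3²⁻] = α₂·DIC; α₂ = 0.006026, so [CO3²⁻] = 0.006026 × 2.919 = 0.0176 mmol/L = 17.6 μmol/L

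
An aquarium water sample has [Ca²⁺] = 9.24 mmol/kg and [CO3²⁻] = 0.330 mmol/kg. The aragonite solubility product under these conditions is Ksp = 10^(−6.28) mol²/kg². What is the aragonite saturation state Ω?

Ksp = 10^(−6.28) = 5.248×10^-7
Ω = [Ca²⁺][CO3²⁻]/Ksp = (9.24×10^-3)(0.330×10^-3) / 5.248×10^-7 = 5.81

Ω = 5.81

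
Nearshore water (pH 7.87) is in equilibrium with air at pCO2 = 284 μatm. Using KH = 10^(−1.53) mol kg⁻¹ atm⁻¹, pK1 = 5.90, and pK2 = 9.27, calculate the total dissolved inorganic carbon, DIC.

[CO2*] = KH · pCO2 = 10^(−1.53) × 284×10^-6 = 8.381×10^-6 mol/kg
α₀ = 1/(1 + K1/[H⁺] + K1K2/[H⁺]²) = 1/(1 + 10^+1.97 + 10^+0.57) = 0.01020
DIC = [CO2*]/α₀ = 8.381×10^-6 / 0.01020 = 0.822 mmol/kg

DIC = 0.822 mmol/kg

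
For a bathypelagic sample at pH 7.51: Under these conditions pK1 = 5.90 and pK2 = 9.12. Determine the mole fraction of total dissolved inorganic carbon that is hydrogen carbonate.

α₁ = 0.953

α₁ = 1 / (1 + [H⁺]/K1 + K2/[H⁺]) = 1 / (1 + 10^-1.61 + 10^-1.61)
   = 1 / (1 + 0.024547 + 0.024547) = 1/1.0491 = 0.9532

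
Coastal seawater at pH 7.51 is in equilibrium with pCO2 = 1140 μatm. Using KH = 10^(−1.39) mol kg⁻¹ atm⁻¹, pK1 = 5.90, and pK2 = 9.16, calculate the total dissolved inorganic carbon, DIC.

[CO2*] = KH · pCO2 = 10^(−1.39) × 1140×10^-6 = 4.644×10^-5 mol/kg
α₀ = 1/(1 + K1/[H⁺] + K1K2/[H⁺]²) = 1/(1 + 10^+1.61 + 10^-0.04) = 0.02345
DIC = [CO2*]/α₀ = 4.644×10^-5 / 0.02345 = 1.98 mmol/kg

DIC = 1.98 mmol/kg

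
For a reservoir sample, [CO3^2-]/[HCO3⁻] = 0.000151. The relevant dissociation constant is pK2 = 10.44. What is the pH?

From K2 = [H⁺][CO3^2-]/[HCO3⁻]:  pH = pK2 + log₁₀([CO3^2-]/[HCO3⁻])
log₁₀(0.000151) = -3.821
pH = 10.44 + (-3.821) = 6.62

pH = 6.62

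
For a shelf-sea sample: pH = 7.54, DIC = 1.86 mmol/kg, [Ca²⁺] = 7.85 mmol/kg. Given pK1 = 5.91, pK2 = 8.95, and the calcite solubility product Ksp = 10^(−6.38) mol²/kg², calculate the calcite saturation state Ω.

Ω = 1.28

α₂ = 1 / (1 + [H⁺]/K2 + [H⁺]²/(K1K2)) = 1 / (1 + 10^+1.41 + 10^-0.22)
   = 1 / (1 + 25.704 + 0.60256) = 1/27.307 = 0.03662
[CO3²⁻] = α₂ × DIC = 0.03662 × 1.86 = 0.06812 mmol/kg
Ksp = 10^(−6.38) = 4.169×10^-7
Ω = [Ca²⁺][CO3²⁻]/Ksp = (7.85×10^-3)(6.812×10^-5) / 4.169×10^-7 = 1.28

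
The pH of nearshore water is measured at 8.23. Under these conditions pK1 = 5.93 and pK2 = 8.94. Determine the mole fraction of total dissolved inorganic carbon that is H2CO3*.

α₀ = 1 / (1 + K1/[H⁺] + K1K2/[H⁺]²) = 1 / (1 + 10^+2.30 + 10^+1.59)
   = 1 / (1 + 199.53 + 38.905) = 1/239.43 = 0.004177

α₀ = 0.00418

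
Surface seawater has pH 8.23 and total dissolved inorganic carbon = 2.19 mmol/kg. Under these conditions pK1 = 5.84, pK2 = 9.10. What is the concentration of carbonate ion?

[CO3²⁻] = 0.259 mmol/kg

α₂ = 1 / (1 + [H⁺]/K2 + [H⁺]²/(K1K2)) = 1 / (1 + 10^+0.87 + 10^-1.52)
   = 1 / (1 + 7.4131 + 0.030200) = 1/8.4433 = 0.1184
[CO3²⁻] = α₂ × DIC = 0.1184 × 2.19 = 0.259 mmol/kg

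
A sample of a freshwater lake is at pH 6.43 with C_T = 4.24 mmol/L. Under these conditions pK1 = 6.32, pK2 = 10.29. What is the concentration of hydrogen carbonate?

α₁ = 1 / (1 + [H⁺]/K1 + K2/[H⁺]) = 1 / (1 + 10^-0.11 + 10^-3.86)
   = 1 / (1 + 0.77625 + 0.00013804) = 1/1.7764 = 0.5629
[HCO3⁻] = α₁ × DIC = 0.5629 × 4.24 = 2.39 mmol/L

[HCO3⁻] = 2.39 mmol/L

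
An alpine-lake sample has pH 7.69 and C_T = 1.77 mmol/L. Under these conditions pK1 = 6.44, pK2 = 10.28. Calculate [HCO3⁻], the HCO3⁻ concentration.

[HCO3⁻] = 1.67 mmol/L

α₁ = 1 / (1 + [H⁺]/K1 + K2/[H⁺]) = 1 / (1 + 10^-1.25 + 10^-2.59)
   = 1 / (1 + 0.056234 + 0.0025704) = 1/1.0588 = 0.9445
[HCO3⁻] = α₁ × DIC = 0.9445 × 1.77 = 1.67 mmol/L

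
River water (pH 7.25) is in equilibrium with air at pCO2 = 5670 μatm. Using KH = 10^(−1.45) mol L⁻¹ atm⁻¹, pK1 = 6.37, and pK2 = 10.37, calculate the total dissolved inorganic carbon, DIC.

DIC = 1.73 mmol/L

[CO2*] = KH · pCO2 = 10^(−1.45) × 5670×10^-6 = 2.012×10^-4 mol/L
α₀ = 1/(1 + K1/[H⁺] + K1K2/[H⁺]²) = 1/(1 + 10^+0.88 + 10^-2.24) = 0.1164
DIC = [CO2*]/α₀ = 2.012×10^-4 / 0.1164 = 1.73 mmol/L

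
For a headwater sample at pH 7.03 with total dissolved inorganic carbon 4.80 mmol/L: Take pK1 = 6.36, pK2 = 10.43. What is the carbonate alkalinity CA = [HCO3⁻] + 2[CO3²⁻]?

CA = 3.96 mmol/L

CA = [HCO3⁻] + 2[CO3²⁻] = (α₁ + 2α₂)·DIC
At pH 7.03: [H⁺]/K1 = 10^-0.67 = 0.21380, K2/[H⁺] = 10^-3.40 = 0.00039811
α₁ = 1/(1 + 0.21380 + 0.00039811) = 1/1.2142 = 0.8236; α₂ = α₁·K2/[H⁺] = 0.0003279
α₁ + 2α₂ = 0.8242
CA = 0.8242 × 4.80 = 3.96 mmol/L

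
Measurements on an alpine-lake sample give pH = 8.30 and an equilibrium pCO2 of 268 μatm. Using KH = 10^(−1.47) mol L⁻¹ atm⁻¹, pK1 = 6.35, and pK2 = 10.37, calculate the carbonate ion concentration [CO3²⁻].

[CO3²⁻] = 6.89 μmol/L

[CO2*] = KH · pCO2 = 10^(−1.47) × 268×10^-6 = 9.081×10^-6 mol/L
α₀ = 1/(1 + K1/[H⁺] + K1K2/[H⁺]²) = 1/(1 + 10^+1.95 + 10^-0.12) = 0.01100
DIC = [CO2*]/α₀ = 9.081×10^-6 / 0.01100 = 0.8253 mmol/L
[CO3²⁻] = α₂·DIC; α₂ = 0.008347, so [CO3²⁻] = 0.008347 × 0.8253 = 0.00689 mmol/L = 6.89 μmol/L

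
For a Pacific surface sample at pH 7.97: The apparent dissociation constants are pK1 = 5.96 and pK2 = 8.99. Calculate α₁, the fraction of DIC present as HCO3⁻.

α₁ = 1 / (1 + [H⁺]/K1 + K2/[H⁺]) = 1 / (1 + 10^-2.01 + 10^-1.02)
   = 1 / (1 + 0.0097724 + 0.095499) = 1/1.1053 = 0.9048

α₁ = 0.905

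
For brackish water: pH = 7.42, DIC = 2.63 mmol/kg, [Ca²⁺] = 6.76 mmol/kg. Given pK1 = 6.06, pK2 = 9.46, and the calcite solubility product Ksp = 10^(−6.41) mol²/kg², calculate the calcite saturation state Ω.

Ω = 0.396

α₂ = 1 / (1 + [H⁺]/K2 + [H⁺]²/(K1K2)) = 1 / (1 + 10^+2.04 + 10^+0.68)
   = 1 / (1 + 109.65 + 4.7863) = 1/115.43 = 0.008663
[CO3²⁻] = α₂ × DIC = 0.008663 × 2.63 = 0.02278 mmol/kg
Ksp = 10^(−6.41) = 3.890×10^-7
Ω = [Ca²⁺][CO3²⁻]/Ksp = (6.76×10^-3)(2.278×10^-5) / 3.890×10^-7 = 0.396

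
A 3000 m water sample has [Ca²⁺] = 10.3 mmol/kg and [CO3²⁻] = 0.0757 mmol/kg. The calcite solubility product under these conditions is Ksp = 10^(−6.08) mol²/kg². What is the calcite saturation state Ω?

Ksp = 10^(−6.08) = 8.318×10^-7
Ω = [Ca²⁺][CO3²⁻]/Ksp = (10.3×10^-3)(0.0757×10^-3) / 8.318×10^-7 = 0.937

Ω = 0.937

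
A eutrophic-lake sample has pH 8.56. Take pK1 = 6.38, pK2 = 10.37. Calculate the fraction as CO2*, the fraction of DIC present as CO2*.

α₀ = 0.00646

α₀ = 1 / (1 + K1/[H⁺] + K1K2/[H⁺]²) = 1 / (1 + 10^+2.18 + 10^+0.37)
   = 1 / (1 + 151.36 + 2.3442) = 1/154.70 = 0.006464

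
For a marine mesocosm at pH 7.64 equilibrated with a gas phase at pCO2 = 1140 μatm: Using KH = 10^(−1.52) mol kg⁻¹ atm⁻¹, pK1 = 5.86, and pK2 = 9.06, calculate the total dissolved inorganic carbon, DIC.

DIC = 2.19 mmol/kg

[CO2*] = KH · pCO2 = 10^(−1.52) × 1140×10^-6 = 3.443×10^-5 mol/kg
α₀ = 1/(1 + K1/[H⁺] + K1K2/[H⁺]²) = 1/(1 + 10^+1.78 + 10^+0.36) = 0.01574
DIC = [CO2*]/α₀ = 3.443×10^-5 / 0.01574 = 2.19 mmol/kg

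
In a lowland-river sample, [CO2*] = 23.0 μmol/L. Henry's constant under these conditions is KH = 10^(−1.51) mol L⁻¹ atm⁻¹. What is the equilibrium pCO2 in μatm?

pCO2 = 744 μatm

KH = 10^(−1.51) = 3.090×10^-2 mol L⁻¹ atm⁻¹
pCO2 = [CO2*]/KH = 23.0×10^-6 / 3.090×10^-2 = 7.44×10^-4 atm = 744 μatm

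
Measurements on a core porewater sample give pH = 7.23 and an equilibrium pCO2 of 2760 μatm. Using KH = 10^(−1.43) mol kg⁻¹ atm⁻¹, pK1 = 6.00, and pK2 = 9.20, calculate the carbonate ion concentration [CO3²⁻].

[CO3²⁻] = 18.7 μmol/kg

[CO2*] = KH · pCO2 = 10^(−1.43) × 2760×10^-6 = 1.025×10^-4 mol/kg
α₀ = 1/(1 + K1/[H⁺] + K1K2/[H⁺]²) = 1/(1 + 10^+1.23 + 10^-0.74) = 0.05505
DIC = [CO2*]/α₀ = 1.025×10^-4 / 0.05505 = 1.863 mmol/kg
[CO3²⁻] = α₂·DIC; α₂ = 0.01002, so [CO3²⁻] = 0.01002 × 1.863 = 0.0187 mmol/kg = 18.7 μmol/kg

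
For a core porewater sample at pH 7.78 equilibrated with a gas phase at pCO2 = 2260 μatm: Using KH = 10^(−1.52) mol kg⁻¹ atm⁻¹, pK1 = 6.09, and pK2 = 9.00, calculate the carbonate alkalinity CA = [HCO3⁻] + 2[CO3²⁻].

CA = 3.75 mmol/kg

[CO2*] = KH · pCO2 = 10^(−1.52) × 2260×10^-6 = 6.825×10^-5 mol/kg
α₀ = 1/(1 + K1/[H⁺] + K1K2/[H⁺]²) = 1/(1 + 10^+1.69 + 10^+0.47) = 0.01889
DIC = [CO2*]/α₀ = 6.825×10^-5 / 0.01889 = 3.612 mmol/kg
CA = (α₁ + 2α₂)·DIC = (0.9253 + 2×0.05576) × 3.612 = 3.75 mmol/kg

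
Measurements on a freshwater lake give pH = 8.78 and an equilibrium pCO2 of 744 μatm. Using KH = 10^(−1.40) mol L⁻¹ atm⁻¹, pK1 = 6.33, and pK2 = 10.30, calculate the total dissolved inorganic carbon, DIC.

DIC = 8.63 mmol/L

[CO2*] = KH · pCO2 = 10^(−1.40) × 744×10^-6 = 2.962×10^-5 mol/L
α₀ = 1/(1 + K1/[H⁺] + K1K2/[H⁺]²) = 1/(1 + 10^+2.45 + 10^+0.93) = 0.003432
DIC = [CO2*]/α₀ = 2.962×10^-5 / 0.003432 = 8.63 mmol/L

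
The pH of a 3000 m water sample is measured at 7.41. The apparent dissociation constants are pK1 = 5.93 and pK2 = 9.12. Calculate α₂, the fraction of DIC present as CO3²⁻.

α₂ = 0.0185

α₂ = 1 / (1 + [H⁺]/K2 + [H⁺]²/(K1K2)) = 1 / (1 + 10^+1.71 + 10^+0.23)
   = 1 / (1 + 51.286 + 1.6982) = 1/53.984 = 0.01852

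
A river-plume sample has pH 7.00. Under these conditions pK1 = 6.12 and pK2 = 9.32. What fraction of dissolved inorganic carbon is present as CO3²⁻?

α₂ = 0.00421

α₂ = 1 / (1 + [H⁺]/K2 + [H⁺]²/(K1K2)) = 1 / (1 + 10^+2.32 + 10^+1.44)
   = 1 / (1 + 208.93 + 27.542) = 1/237.47 = 0.004211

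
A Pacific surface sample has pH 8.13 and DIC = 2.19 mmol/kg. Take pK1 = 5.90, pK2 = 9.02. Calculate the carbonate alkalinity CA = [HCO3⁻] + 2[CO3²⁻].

CA = 2.43 mmol/kg

CA = [HCO3⁻] + 2[CO3²⁻] = (α₁ + 2α₂)·DIC
At pH 8.13: [H⁺]/K1 = 10^-2.23 = 0.0058884, K2/[H⁺] = 10^-0.89 = 0.12882
α₁ = 1/(1 + 0.0058884 + 0.12882) = 1/1.1347 = 0.8813; α₂ = α₁·K2/[H⁺] = 0.1135
α₁ + 2α₂ = 1.1083
CA = 1.1083 × 2.19 = 2.43 mmol/kg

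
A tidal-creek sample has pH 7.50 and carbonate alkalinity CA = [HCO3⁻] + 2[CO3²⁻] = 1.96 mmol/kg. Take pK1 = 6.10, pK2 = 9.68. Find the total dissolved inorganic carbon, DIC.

DIC = 2.02 mmol/kg

CA = [HCO3⁻] + 2[CO3²⁻] = (α₁ + 2α₂)·DIC
At pH 7.50: [H⁺]/K1 = 10^-1.40 = 0.039811, K2/[H⁺] = 10^-2.18 = 0.0066069
α₁ = 1/(1 + 0.039811 + 0.0066069) = 1/1.0464 = 0.9556; α₂ = α₁·K2/[H⁺] = 0.006314
α₁ + 2α₂ = 0.9683
DIC = CA / (α₁ + 2α₂) = 1.96 / 0.9683 = 2.02 mmol/kg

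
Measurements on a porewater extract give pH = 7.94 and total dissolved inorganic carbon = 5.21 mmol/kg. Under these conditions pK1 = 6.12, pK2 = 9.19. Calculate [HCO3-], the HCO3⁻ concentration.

[HCO3⁻] = 4.86 mmol/kg

α₁ = 1 / (1 + [H⁺]/K1 + K2/[H⁺]) = 1 / (1 + 10^-1.82 + 10^-1.25)
   = 1 / (1 + 0.015136 + 0.056234) = 1/1.0714 = 0.9334
[HCO3⁻] = α₁ × DIC = 0.9334 × 5.21 = 4.86 mmol/kg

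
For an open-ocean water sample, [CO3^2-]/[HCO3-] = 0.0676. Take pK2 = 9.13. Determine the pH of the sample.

From K2 = [H⁺][CO3^2-]/[HCO3-]:  pH = pK2 + log₁₀([CO3^2-]/[HCO3-])
log₁₀(0.0676) = -1.170
pH = 9.13 + (-1.170) = 7.96

pH = 7.96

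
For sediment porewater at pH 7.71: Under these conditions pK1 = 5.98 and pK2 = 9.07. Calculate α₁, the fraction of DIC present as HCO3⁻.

α₁ = 0.941

α₁ = 1 / (1 + [H⁺]/K1 + K2/[H⁺]) = 1 / (1 + 10^-1.73 + 10^-1.36)
   = 1 / (1 + 0.018621 + 0.043652) = 1/1.0623 = 0.9414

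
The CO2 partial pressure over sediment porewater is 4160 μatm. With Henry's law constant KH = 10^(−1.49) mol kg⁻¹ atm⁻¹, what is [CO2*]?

KH = 10^(−1.49) = 3.236×10^-2 mol kg⁻¹ atm⁻¹
[CO2*] = KH · pCO2 = 3.236×10^-2 × 4160×10^-6 atm = 1.35×10^-4 mol/kg

[CO2*] = 135 μmol/kg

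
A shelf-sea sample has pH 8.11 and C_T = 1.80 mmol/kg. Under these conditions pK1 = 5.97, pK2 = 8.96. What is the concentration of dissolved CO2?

[CO2*] = 11.4 μmol/kg

α₀ = 1 / (1 + K1/[H⁺] + K1K2/[H⁺]²) = 1 / (1 + 10^+2.14 + 10^+1.29)
   = 1 / (1 + 138.04 + 19.498) = 1/158.54 = 0.006308
[CO2*] = α₀ × DIC = 0.006308 × 1.80 = 0.0114 mmol/kg = 11.4 μmol/kg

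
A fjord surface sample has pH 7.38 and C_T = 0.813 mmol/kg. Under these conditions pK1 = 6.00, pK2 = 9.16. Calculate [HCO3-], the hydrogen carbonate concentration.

[HCO3⁻] = 0.768 mmol/kg

α₁ = 1 / (1 + [H⁺]/K1 + K2/[H⁺]) = 1 / (1 + 10^-1.38 + 10^-1.78)
   = 1 / (1 + 0.041687 + 0.016596) = 1/1.0583 = 0.9449
[HCO3⁻] = α₁ × DIC = 0.9449 × 0.813 = 0.768 mmol/kg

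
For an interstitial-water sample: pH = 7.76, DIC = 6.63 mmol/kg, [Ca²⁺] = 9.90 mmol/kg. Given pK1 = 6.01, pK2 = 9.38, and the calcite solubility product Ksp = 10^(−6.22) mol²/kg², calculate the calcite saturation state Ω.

α₂ = 1 / (1 + [H⁺]/K2 + [H⁺]²/(K1K2)) = 1 / (1 + 10^+1.62 + 10^-0.13)
   = 1 / (1 + 41.687 + 0.74131) = 1/43.428 = 0.02303
[CO3²⁻] = α₂ × DIC = 0.02303 × 6.63 = 0.1527 mmol/kg
Ksp = 10^(−6.22) = 6.026×10^-7
Ω = [Ca²⁺][CO3²⁻]/Ksp = (9.90×10^-3)(1.527×10^-4) / 6.026×10^-7 = 2.51

Ω = 2.51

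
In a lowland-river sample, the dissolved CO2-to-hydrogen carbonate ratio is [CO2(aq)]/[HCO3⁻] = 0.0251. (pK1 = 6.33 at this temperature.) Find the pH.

pH = 7.93

From K1 = [H⁺][HCO3⁻]/[CO2(aq)]:  pH = pK1 − log₁₀([CO2(aq)]/[HCO3⁻])
log₁₀(0.0251) = -1.600
pH = 6.33 − (-1.600) = 7.93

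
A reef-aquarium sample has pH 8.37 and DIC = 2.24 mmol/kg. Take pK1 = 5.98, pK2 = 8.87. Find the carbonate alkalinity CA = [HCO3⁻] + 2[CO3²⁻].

CA = [HCO3⁻] + 2[CO3²⁻] = (α₁ + 2α₂)·DIC
At pH 8.37: [H⁺]/K1 = 10^-2.39 = 0.0040738, K2/[H⁺] = 10^-0.50 = 0.31623
α₁ = 1/(1 + 0.0040738 + 0.31623) = 1/1.3203 = 0.7574; α₂ = α₁·K2/[H⁺] = 0.2395
α₁ + 2α₂ = 1.2364
CA = 1.2364 × 2.24 = 2.77 mmol/kg

CA = 2.77 mmol/kg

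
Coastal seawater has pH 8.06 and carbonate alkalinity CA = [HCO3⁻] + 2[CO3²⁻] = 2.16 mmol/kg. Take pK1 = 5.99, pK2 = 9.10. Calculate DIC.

DIC = 2.01 mmol/kg

CA = [HCO3⁻] + 2[CO3²⁻] = (α₁ + 2α₂)·DIC
At pH 8.06: [H⁺]/K1 = 10^-2.07 = 0.0085114, K2/[H⁺] = 10^-1.04 = 0.091201
α₁ = 1/(1 + 0.0085114 + 0.091201) = 1/1.0997 = 0.9093; α₂ = α₁·K2/[H⁺] = 0.08293
α₁ + 2α₂ = 1.0752
DIC = CA / (α₁ + 2α₂) = 2.16 / 1.0752 = 2.01 mmol/kg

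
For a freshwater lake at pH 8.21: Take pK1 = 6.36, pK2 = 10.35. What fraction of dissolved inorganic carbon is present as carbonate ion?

α₂ = 0.00709

α₂ = 1 / (1 + [H⁺]/K2 + [H⁺]²/(K1K2)) = 1 / (1 + 10^+2.14 + 10^+0.29)
   = 1 / (1 + 138.04 + 1.9498) = 1/140.99 = 0.007093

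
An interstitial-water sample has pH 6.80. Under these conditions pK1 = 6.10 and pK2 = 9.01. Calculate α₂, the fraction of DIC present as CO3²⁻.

α₂ = 0.00511

α₂ = 1 / (1 + [H⁺]/K2 + [H⁺]²/(K1K2)) = 1 / (1 + 10^+2.21 + 10^+1.51)
   = 1 / (1 + 162.18 + 32.359) = 1/195.54 = 0.005114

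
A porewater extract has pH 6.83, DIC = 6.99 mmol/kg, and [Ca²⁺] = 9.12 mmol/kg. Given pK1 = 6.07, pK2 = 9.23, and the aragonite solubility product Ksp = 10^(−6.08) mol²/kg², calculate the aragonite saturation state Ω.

α₂ = 1 / (1 + [H⁺]/K2 + [H⁺]²/(K1K2)) = 1 / (1 + 10^+2.40 + 10^+1.64)
   = 1 / (1 + 251.19 + 43.652) = 1/295.84 = 0.003380
[CO3²⁻] = α₂ × DIC = 0.003380 × 6.99 = 0.02363 mmol/kg
Ksp = 10^(−6.08) = 8.318×10^-7
Ω = [Ca²⁺][CO3²⁻]/Ksp = (9.12×10^-3)(2.363×10^-5) / 8.318×10^-7 = 0.259

Ω = 0.259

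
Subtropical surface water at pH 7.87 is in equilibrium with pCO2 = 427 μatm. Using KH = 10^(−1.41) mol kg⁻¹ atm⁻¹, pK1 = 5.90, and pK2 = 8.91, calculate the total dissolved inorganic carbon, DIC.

[CO2*] = KH · pCO2 = 10^(−1.41) × 427×10^-6 = 1.661×10^-5 mol/kg
α₀ = 1/(1 + K1/[H⁺] + K1K2/[H⁺]²) = 1/(1 + 10^+1.97 + 10^+0.93) = 0.009724
DIC = [CO2*]/α₀ = 1.661×10^-5 / 0.009724 = 1.71 mmol/kg

DIC = 1.71 mmol/kg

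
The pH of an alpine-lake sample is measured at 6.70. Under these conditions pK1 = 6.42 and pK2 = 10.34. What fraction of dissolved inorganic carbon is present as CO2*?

α₀ = 1 / (1 + K1/[H⁺] + K1K2/[H⁺]²) = 1 / (1 + 10^+0.28 + 10^-3.36)
   = 1 / (1 + 1.9055 + 0.00043652) = 1/2.9059 = 0.3441

α₀ = 0.344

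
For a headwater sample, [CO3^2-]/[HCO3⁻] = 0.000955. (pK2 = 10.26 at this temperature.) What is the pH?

pH = 7.24

From K2 = [H⁺][CO3^2-]/[HCO3⁻]:  pH = pK2 + log₁₀([CO3^2-]/[HCO3⁻])
log₁₀(0.000955) = -3.020
pH = 10.26 + (-3.020) = 7.24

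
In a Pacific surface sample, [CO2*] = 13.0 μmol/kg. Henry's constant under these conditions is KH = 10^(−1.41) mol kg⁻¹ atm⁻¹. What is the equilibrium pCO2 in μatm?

pCO2 = 334 μatm

KH = 10^(−1.41) = 3.890×10^-2 mol kg⁻¹ atm⁻¹
pCO2 = [CO2*]/KH = 13.0×10^-6 / 3.890×10^-2 = 3.34×10^-4 atm = 334 μatm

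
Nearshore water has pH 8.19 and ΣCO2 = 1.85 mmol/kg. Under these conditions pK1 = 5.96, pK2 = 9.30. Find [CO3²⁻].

[CO3²⁻] = 0.133 mmol/kg

α₂ = 1 / (1 + [H⁺]/K2 + [H⁺]²/(K1K2)) = 1 / (1 + 10^+1.11 + 10^-1.12)
   = 1 / (1 + 12.882 + 0.075858) = 1/13.958 = 0.07164
[CO3²⁻] = α₂ × DIC = 0.07164 × 1.85 = 0.133 mmol/kg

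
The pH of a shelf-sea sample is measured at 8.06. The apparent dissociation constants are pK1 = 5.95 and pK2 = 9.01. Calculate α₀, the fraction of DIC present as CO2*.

α₀ = 0.00693

α₀ = 1 / (1 + K1/[H⁺] + K1K2/[H⁺]²) = 1 / (1 + 10^+2.11 + 10^+1.16)
   = 1 / (1 + 128.82 + 14.454) = 1/144.28 = 0.006931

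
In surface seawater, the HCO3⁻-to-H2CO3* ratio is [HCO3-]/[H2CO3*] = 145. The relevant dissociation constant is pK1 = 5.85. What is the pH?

From K1 = [H⁺][HCO3-]/[H2CO3*]:  pH = pK1 + log₁₀([HCO3-]/[H2CO3*])
log₁₀(145) = +2.161
pH = 5.85 + (+2.161) = 8.01

pH = 8.01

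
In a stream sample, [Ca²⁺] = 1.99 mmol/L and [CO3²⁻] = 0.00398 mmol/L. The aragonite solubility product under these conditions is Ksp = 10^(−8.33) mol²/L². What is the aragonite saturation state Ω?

Ω = 1.69

Ksp = 10^(−8.33) = 4.677×10^-9
Ω = [Ca²⁺][CO3²⁻]/Ksp = (1.99×10^-3)(0.00398×10^-3) / 4.677×10^-9 = 1.69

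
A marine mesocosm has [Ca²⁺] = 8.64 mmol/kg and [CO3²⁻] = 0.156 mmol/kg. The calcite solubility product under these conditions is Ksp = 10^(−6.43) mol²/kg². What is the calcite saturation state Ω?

Ω = 3.63

Ksp = 10^(−6.43) = 3.715×10^-7
Ω = [Ca²⁺][CO3²⁻]/Ksp = (8.64×10^-3)(0.156×10^-3) / 3.715×10^-7 = 3.63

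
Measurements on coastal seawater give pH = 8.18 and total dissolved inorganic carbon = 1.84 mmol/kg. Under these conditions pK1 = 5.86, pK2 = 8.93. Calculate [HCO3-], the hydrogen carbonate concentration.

[HCO3⁻] = 1.56 mmol/kg

α₁ = 1 / (1 + [H⁺]/K1 + K2/[H⁺]) = 1 / (1 + 10^-2.32 + 10^-0.75)
   = 1 / (1 + 0.0047863 + 0.17783) = 1/1.1826 = 0.8456
[HCO3⁻] = α₁ × DIC = 0.8456 × 1.84 = 1.56 mmol/kg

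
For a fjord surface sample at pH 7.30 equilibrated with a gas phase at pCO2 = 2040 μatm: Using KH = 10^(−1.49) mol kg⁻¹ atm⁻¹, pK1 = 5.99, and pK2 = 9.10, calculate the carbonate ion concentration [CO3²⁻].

[CO3²⁻] = 0.0214 mmol/kg

[CO2*] = KH · pCO2 = 10^(−1.49) × 2040×10^-6 = 6.601×10^-5 mol/kg
α₀ = 1/(1 + K1/[H⁺] + K1K2/[H⁺]²) = 1/(1 + 10^+1.31 + 10^-0.49) = 0.04600
DIC = [CO2*]/α₀ = 6.601×10^-5 / 0.04600 = 1.435 mmol/kg
[CO3²⁻] = α₂·DIC; α₂ = 0.01488, so [CO3²⁻] = 0.01488 × 1.435 = 0.0214 mmol/kg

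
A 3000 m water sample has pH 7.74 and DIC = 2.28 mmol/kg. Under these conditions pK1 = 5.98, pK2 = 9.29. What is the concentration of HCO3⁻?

[HCO3⁻] = 2.18 mmol/kg

α₁ = 1 / (1 + [H⁺]/K1 + K2/[H⁺]) = 1 / (1 + 10^-1.76 + 10^-1.55)
   = 1 / (1 + 0.017378 + 0.028184) = 1/1.0456 = 0.9564
[HCO3⁻] = α₁ × DIC = 0.9564 × 2.28 = 2.18 mmol/kg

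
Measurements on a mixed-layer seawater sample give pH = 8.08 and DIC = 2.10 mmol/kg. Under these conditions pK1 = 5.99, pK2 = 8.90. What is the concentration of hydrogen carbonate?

[HCO3⁻] = 1.81 mmol/kg

α₁ = 1 / (1 + [H⁺]/K1 + K2/[H⁺]) = 1 / (1 + 10^-2.09 + 10^-0.82)
   = 1 / (1 + 0.0081283 + 0.15136) = 1/1.1595 = 0.8625
[HCO3⁻] = α₁ × DIC = 0.8625 × 2.10 = 1.81 mmol/kg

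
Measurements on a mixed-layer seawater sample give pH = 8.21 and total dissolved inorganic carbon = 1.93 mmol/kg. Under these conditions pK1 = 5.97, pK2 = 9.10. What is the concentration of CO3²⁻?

[CO3²⁻] = 0.219 mmol/kg

α₂ = 1 / (1 + [H⁺]/K2 + [H⁺]²/(K1K2)) = 1 / (1 + 10^+0.89 + 10^-1.35)
   = 1 / (1 + 7.7625 + 0.044668) = 1/8.8071 = 0.1135
[CO3²⁻] = α₂ × DIC = 0.1135 × 1.93 = 0.219 mmol/kg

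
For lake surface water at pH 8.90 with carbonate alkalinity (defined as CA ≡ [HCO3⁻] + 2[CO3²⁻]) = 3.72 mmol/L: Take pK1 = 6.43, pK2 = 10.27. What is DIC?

CA = [HCO3⁻] + 2[CO3²⁻] = (α₁ + 2α₂)·DIC
At pH 8.90: [H⁺]/K1 = 10^-2.47 = 0.0033884, K2/[H⁺] = 10^-1.37 = 0.042658
α₁ = 1/(1 + 0.0033884 + 0.042658) = 1/1.0460 = 0.9560; α₂ = α₁·K2/[H⁺] = 0.04078
α₁ + 2α₂ = 1.0375
DIC = CA / (α₁ + 2α₂) = 3.72 / 1.0375 = 3.59 mmol/L

DIC = 3.59 mmol/L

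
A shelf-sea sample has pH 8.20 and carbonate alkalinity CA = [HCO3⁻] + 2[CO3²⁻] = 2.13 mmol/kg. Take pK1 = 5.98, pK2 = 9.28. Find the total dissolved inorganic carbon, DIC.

CA = [HCO3⁻] + 2[CO3²⁻] = (α₁ + 2α₂)·DIC
At pH 8.20: [H⁺]/K1 = 10^-2.22 = 0.0060256, K2/[H⁺] = 10^-1.08 = 0.083176
α₁ = 1/(1 + 0.0060256 + 0.083176) = 1/1.0892 = 0.9181; α₂ = α₁·K2/[H⁺] = 0.07636
α₁ + 2α₂ = 1.0708
DIC = CA / (α₁ + 2α₂) = 2.13 / 1.0708 = 1.99 mmol/kg

DIC = 1.99 mmol/kg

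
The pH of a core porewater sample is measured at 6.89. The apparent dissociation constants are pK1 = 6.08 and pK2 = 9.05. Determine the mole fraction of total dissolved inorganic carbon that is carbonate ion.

α₂ = 0.00595

α₂ = 1 / (1 + [H⁺]/K2 + [H⁺]²/(K1K2)) = 1 / (1 + 10^+2.16 + 10^+1.35)
   = 1 / (1 + 144.54 + 22.387) = 1/167.93 = 0.005955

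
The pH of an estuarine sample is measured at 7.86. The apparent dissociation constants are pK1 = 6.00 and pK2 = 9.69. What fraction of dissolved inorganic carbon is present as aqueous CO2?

α₀ = 0.0134

α₀ = 1 / (1 + K1/[H⁺] + K1K2/[H⁺]²) = 1 / (1 + 10^+1.86 + 10^+0.03)
   = 1 / (1 + 72.444 + 1.0715) = 1/74.515 = 0.01342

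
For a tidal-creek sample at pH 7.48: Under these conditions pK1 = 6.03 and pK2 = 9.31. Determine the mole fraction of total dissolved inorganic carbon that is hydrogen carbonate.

α₁ = 0.952

α₁ = 1 / (1 + [H⁺]/K1 + K2/[H⁺]) = 1 / (1 + 10^-1.45 + 10^-1.83)
   = 1 / (1 + 0.035481 + 0.014791) = 1/1.0503 = 0.9521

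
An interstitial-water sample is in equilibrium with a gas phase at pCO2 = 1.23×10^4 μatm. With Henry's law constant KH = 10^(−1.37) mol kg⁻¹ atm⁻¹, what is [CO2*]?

KH = 10^(−1.37) = 4.266×10^-2 mol kg⁻¹ atm⁻¹
[CO2*] = KH · pCO2 = 4.266×10^-2 × 1.23×10^4×10^-6 atm = 5.25×10^-4 mol/kg

[CO2*] = 525 μmol/kg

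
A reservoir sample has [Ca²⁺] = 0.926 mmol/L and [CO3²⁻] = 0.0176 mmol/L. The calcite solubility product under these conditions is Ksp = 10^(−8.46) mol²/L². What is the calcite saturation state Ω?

Ksp = 10^(−8.46) = 3.467×10^-9
Ω = [Ca²⁺][CO3²⁻]/Ksp = (0.926×10^-3)(0.0176×10^-3) / 3.467×10^-9 = 4.70

Ω = 4.70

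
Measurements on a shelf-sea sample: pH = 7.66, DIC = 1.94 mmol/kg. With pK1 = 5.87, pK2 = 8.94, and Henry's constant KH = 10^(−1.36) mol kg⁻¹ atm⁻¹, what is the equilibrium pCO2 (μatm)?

pCO2 = 674 μatm

α₀ = 1 / (1 + K1/[H⁺] + K1K2/[H⁺]²) = 1 / (1 + 10^+1.79 + 10^+0.51)
   = 1 / (1 + 61.660 + 3.2359) = 1/65.895 = 0.01518
[CO2*] = α₀ × DIC = 0.01518 × 1.94 = 0.02944 mmol/kg
pCO2 = [CO2*]/KH = 2.944×10^-5 / 4.365×10^-2 = 674 μatm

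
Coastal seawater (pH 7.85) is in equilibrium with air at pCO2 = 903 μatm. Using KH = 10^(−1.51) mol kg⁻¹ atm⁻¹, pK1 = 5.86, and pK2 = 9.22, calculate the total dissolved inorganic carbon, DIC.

DIC = 2.87 mmol/kg

[CO2*] = KH · pCO2 = 10^(−1.51) × 903×10^-6 = 2.791×10^-5 mol/kg
α₀ = 1/(1 + K1/[H⁺] + K1K2/[H⁺]²) = 1/(1 + 10^+1.99 + 10^+0.62) = 0.009719
DIC = [CO2*]/α₀ = 2.791×10^-5 / 0.009719 = 2.87 mmol/kg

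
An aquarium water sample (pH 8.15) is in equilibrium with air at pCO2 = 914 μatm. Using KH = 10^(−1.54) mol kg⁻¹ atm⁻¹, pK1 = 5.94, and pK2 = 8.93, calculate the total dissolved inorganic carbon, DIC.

DIC = 5.01 mmol/kg

[CO2*] = KH · pCO2 = 10^(−1.54) × 914×10^-6 = 2.636×10^-5 mol/kg
α₀ = 1/(1 + K1/[H⁺] + K1K2/[H⁺]²) = 1/(1 + 10^+2.21 + 10^+1.43) = 0.005260
DIC = [CO2*]/α₀ = 2.636×10^-5 / 0.005260 = 5.01 mmol/kg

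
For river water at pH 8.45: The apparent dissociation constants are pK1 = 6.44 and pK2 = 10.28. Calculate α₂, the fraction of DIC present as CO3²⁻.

α₂ = 0.0144

α₂ = 1 / (1 + [H⁺]/K2 + [H⁺]²/(K1K2)) = 1 / (1 + 10^+1.83 + 10^-0.18)
   = 1 / (1 + 67.608 + 0.66069) = 1/69.269 = 0.01444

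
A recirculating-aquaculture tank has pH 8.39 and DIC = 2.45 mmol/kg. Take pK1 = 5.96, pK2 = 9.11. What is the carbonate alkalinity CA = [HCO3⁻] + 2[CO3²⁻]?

CA = 2.83 mmol/kg

CA = [HCO3⁻] + 2[CO3²⁻] = (α₁ + 2α₂)·DIC
At pH 8.39: [H⁺]/K1 = 10^-2.43 = 0.0037154, K2/[H⁺] = 10^-0.72 = 0.19055
α₁ = 1/(1 + 0.0037154 + 0.19055) = 1/1.1943 = 0.8373; α₂ = α₁·K2/[H⁺] = 0.1596
α₁ + 2α₂ = 1.1564
CA = 1.1564 × 2.45 = 2.83 mmol/kg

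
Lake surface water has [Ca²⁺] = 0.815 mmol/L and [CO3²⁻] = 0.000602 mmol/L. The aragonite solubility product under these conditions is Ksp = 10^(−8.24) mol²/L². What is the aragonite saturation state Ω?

Ksp = 10^(−8.24) = 5.754×10^-9
Ω = [Ca²⁺][CO3²⁻]/Ksp = (0.815×10^-3)(0.000602×10^-3) / 5.754×10^-9 = 0.0853

Ω = 0.0853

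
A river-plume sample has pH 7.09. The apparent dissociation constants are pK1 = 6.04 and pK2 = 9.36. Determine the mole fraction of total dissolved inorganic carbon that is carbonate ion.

α₂ = 1 / (1 + [H⁺]/K2 + [H⁺]²/(K1K2)) = 1 / (1 + 10^+2.27 + 10^+1.22)
   = 1 / (1 + 186.21 + 16.596) = 1/203.80 = 0.004907

α₂ = 0.00491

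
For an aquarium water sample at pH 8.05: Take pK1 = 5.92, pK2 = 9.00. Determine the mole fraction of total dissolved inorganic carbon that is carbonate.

α₂ = 0.100

α₂ = 1 / (1 + [H⁺]/K2 + [H⁺]²/(K1K2)) = 1 / (1 + 10^+0.95 + 10^-1.18)
   = 1 / (1 + 8.9125 + 0.066069) = 1/9.9786 = 0.1002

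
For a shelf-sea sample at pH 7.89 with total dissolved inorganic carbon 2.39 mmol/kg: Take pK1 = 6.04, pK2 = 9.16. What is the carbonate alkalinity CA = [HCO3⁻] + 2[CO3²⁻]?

CA = [HCO3⁻] + 2[CO3²⁻] = (α₁ + 2α₂)·DIC
At pH 7.89: [H⁺]/K1 = 10^-1.85 = 0.014125, K2/[H⁺] = 10^-1.27 = 0.053703
α₁ = 1/(1 + 0.014125 + 0.053703) = 1/1.0678 = 0.9365; α₂ = α₁·K2/[H⁺] = 0.05029
α₁ + 2α₂ = 1.0371
CA = 1.0371 × 2.39 = 2.48 mmol/kg

CA = 2.48 mmol/kg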